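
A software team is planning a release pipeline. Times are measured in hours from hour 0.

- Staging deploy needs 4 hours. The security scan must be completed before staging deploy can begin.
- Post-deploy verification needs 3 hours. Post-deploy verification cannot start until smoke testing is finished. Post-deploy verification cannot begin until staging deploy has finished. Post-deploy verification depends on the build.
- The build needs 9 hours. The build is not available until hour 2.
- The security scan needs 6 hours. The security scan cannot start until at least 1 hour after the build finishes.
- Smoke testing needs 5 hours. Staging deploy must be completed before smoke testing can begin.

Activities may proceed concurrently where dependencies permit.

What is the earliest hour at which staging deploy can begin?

18

The build waits on its own release at hour 2, so it starts at hour 2 and finishes at 2 + 9 = hour 11.
The security scan waits on the build (finishes hour 11, plus 1-hour gap → hour 12), so it starts at hour 12 and finishes at 12 + 6 = hour 18.
Staging deploy waits on the security scan (finishes hour 18), so the earliest it can start is hour 18.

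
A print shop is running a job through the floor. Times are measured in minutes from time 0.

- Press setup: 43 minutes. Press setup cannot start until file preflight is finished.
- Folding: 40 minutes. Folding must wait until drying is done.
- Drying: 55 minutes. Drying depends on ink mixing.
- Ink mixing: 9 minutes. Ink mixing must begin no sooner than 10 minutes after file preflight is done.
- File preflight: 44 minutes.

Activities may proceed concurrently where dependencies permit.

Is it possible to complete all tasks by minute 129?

No

Nothing blocks file preflight, so it runs from minute 0 to minute 44.
Press setup cannot begin until file preflight (finishes minute 44). It runs from minute 44 to 44 + 43 = minute 87.
Ink mixing waits on file preflight (finishes minute 44, plus 10-minute gap → minute 54), so it starts at minute 54 and finishes at 54 + 9 = minute 63.
Drying cannot begin until ink mixing (finishes minute 63). It runs from minute 63 to 63 + 55 = minute 118.
Folding waits on drying (finishes minute 118), so it starts at minute 118 and finishes at 118 + 40 = minute 158.
The earliest everything can be done is minute 158, which is after the deadline of 129, so it is not possible.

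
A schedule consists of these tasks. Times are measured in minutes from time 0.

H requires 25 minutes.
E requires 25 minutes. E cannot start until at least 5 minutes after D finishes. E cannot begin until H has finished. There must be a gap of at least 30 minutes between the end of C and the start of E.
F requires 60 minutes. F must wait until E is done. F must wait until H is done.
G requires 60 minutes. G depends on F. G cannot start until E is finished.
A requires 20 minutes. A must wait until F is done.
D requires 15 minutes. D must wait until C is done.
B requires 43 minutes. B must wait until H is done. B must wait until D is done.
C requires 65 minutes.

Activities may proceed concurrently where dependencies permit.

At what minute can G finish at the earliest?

H has no prerequisites, so it starts at minute 0 and finishes at minute 25.
C can start immediately at minute 0; it finishes at minute 65.
After C (finishes minute 65), D can start at minute 65 and finishes at minute 80.
E cannot start until D (finishes minute 80, plus 5-minute gap → minute 85); H (finishes minute 25); C (finishes minute 65, plus 30-minute gap → minute 95). The controlling bound is minute 95, so E finishes at 95 + 25 = minute 120.
F has to wait for E (finishes minute 120); H (finishes minute 25). The latest of these is minute 120, so F runs minute 120 to 120 + 60 = minute 180.
For G: F (finishes minute 180); E (finishes minute 120). Taking the maximum gives a start of minute 180, and it finishes at 180 + 60 = minute 240.

240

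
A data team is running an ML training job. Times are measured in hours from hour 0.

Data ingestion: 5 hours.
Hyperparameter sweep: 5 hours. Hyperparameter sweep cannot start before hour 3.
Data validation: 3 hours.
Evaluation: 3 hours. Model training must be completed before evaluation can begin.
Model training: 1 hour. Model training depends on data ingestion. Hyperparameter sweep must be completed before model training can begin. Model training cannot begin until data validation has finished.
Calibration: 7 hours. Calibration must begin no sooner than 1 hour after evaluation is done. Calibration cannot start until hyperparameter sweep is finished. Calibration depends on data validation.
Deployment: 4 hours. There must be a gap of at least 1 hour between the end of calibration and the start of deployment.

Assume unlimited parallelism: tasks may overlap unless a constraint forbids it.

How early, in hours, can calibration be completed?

20

Hyperparameter sweep cannot begin until its own release at hour 3. It runs from hour 3 to 3 + 5 = hour 8.
Data validation can start immediately at hour 0; it finishes at hour 3.
Data ingestion can start immediately at hour 0; it finishes at hour 5.
Model training has to wait for data ingestion (finishes hour 5); hyperparameter sweep (finishes hour 8); data validation (finishes hour 3). The latest of these is hour 8, so model training runs hour 8 to 8 + 1 = hour 9.
Evaluation cannot begin until model training (finishes hour 9). It runs from hour 9 to 9 + 3 = hour 12.
Calibration has to wait for evaluation (finishes hour 12, plus 1-hour gap → hour 13); hyperparameter sweep (finishes hour 8); data validation (finishes hour 3). The latest of these is hour 13, so calibration runs hour 13 to 13 + 7 = hour 20.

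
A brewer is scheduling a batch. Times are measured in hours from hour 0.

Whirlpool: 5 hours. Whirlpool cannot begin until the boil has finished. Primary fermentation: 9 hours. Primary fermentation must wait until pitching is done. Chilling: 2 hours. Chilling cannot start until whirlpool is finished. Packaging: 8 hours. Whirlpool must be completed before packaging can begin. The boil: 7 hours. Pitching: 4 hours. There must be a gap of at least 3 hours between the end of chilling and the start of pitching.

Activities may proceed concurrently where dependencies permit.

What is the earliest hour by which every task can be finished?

The boil can start immediately at hour 0; it finishes at hour 7.
Whirlpool cannot begin until the boil (finishes hour 7). It runs from hour 7 to 7 + 5 = hour 12.
Packaging waits on whirlpool (finishes hour 12), so it starts at hour 12 and finishes at 12 + 8 = hour 20.
Chilling waits on whirlpool (finishes hour 12), so it starts at hour 12 and finishes at 12 + 2 = hour 14.
After chilling (finishes hour 14, plus 3-hour gap → hour 17), pitching can start at hour 17 and finishes at hour 21.
Primary fermentation waits on pitching (finishes hour 21), so it starts at hour 21 and finishes at 21 + 9 = hour 30.
All tasks are finished once the last one completes. Finish times: The boil at 7, Whirlpool at 12, Chilling at 14, Pitching at 21, Primary fermentation at 30, Packaging at 20. The latest is hour 30.

30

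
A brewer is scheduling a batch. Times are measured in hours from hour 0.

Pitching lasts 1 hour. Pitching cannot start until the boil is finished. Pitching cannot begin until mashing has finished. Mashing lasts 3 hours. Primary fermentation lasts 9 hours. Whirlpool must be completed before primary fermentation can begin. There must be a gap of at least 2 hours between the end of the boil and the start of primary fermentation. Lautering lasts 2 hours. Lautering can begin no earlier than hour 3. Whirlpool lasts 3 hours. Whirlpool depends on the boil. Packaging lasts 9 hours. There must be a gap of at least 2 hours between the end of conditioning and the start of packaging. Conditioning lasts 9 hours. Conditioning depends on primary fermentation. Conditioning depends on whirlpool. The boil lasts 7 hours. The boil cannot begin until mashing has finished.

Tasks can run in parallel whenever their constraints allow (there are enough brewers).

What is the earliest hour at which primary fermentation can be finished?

22

Mashing has no prerequisites, so it starts at hour 0 and finishes at hour 3.
After mashing (finishes hour 3), the boil can start at hour 3 and finishes at hour 10.
After the boil (finishes hour 10), whirlpool can start at hour 10 and finishes at hour 13.
Primary fermentation needs all of whirlpool (finishes hour 13); the boil (finishes hour 10, plus 2-hour gap → hour 12). That puts its earliest start at hour 13; it finishes at 13 + 9 = hour 22.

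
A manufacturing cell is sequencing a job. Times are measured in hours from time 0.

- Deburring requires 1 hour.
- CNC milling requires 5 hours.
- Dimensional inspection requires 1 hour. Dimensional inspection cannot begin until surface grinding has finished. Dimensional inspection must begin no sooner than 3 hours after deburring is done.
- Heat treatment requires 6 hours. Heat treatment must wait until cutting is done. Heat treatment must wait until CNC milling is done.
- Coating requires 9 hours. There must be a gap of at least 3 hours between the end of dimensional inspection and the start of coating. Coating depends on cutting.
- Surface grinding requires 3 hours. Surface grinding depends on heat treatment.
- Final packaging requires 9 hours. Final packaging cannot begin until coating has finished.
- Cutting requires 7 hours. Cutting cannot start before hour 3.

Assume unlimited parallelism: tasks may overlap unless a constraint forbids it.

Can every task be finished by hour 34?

No

Nothing blocks CNC milling, so it runs from hour 0 to hour 5.
Nothing blocks deburring, so it runs from hour 0 to hour 1.
After its own release at hour 3, cutting can start at hour 3 and finishes at hour 10.
Heat treatment cannot start until cutting (finishes hour 10); CNC milling (finishes hour 5). The controlling bound is hour 10, so heat treatment finishes at 10 + 6 = hour 16.
After heat treatment (finishes hour 16), surface grinding can start at hour 16 and finishes at hour 19.
Dimensional inspection cannot start until surface grinding (finishes hour 19); deburring (finishes hour 1, plus 3-hour gap → hour 4). The controlling bound is hour 19, so dimensional inspection finishes at 19 + 1 = hour 20.
Coating has to wait for dimensional inspection (finishes hour 20, plus 3-hour gap → hour 23); cutting (finishes hour 10). The latest of these is hour 23, so coating runs hour 23 to 23 + 9 = hour 32.
After coating (finishes hour 32), final packaging can start at hour 32 and finishes at hour 41.
The earliest everything can be done is hour 41, which is after the deadline of 34, so it is not possible.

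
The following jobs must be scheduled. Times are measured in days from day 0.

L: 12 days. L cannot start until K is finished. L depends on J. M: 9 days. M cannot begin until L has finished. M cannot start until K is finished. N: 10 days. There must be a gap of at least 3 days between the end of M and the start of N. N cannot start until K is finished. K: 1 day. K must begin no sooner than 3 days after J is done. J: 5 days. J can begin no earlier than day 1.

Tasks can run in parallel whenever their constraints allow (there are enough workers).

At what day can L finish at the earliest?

22

J cannot begin until its own release at day 1. It runs from day 1 to 1 + 5 = day 6.
K waits on J (finishes day 6, plus 3-day gap → day 9), so it starts at day 9 and finishes at 9 + 1 = day 10.
L has to wait for K (finishes day 10); J (finishes day 6). The latest of these is day 10, so L runs day 10 to 10 + 12 = day 22.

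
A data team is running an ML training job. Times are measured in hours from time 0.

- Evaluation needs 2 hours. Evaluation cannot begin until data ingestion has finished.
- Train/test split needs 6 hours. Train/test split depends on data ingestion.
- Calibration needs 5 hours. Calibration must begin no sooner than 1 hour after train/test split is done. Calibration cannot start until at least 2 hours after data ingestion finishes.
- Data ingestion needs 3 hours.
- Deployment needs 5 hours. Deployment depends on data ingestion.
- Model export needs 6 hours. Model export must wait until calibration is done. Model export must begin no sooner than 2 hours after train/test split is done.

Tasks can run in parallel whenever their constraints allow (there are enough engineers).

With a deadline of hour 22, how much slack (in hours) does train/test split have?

1

Data ingestion can start immediately at hour 0; it finishes at hour 3.
Train/test split waits on data ingestion (finishes hour 3), so it starts at hour 3 and finishes at 3 + 6 = hour 9.

Working backward from the deadline:
Model export has no dependents, so it just needs to finish by hour 22. Starting by 22 − 6 = hour 16 achieves that.
Calibration feeds into model export (must start by hour 16); so calibration must finish by hour 16 and therefore start by hour 11.
Train/test split feeds calibration (must start by hour 11, minus 1-hour gap → hour 10); model export (must start by hour 16, minus 2-hour gap → hour 14). Taking the minimum, train/test split must finish by hour 10 and start by 10 − 6 = hour 4.
So train/test split can start as early as hour 3 and as late as hour 4, giving 4 − 3 = 1 hour of slack.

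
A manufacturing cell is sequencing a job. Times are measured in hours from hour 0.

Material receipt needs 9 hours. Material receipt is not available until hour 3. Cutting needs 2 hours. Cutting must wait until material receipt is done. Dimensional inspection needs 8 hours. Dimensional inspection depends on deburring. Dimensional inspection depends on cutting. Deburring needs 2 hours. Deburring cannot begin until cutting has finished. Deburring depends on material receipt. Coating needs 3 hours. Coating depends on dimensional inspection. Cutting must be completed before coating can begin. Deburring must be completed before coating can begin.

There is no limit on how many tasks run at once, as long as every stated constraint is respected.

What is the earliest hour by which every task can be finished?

27

Material receipt cannot begin until its own release at hour 3. It runs from hour 3 to 3 + 9 = hour 12.
After material receipt (finishes hour 12), cutting can start at hour 12 and finishes at hour 14.
For deburring: cutting (finishes hour 14); material receipt (finishes hour 12). Taking the maximum gives a start of hour 14, and it finishes at 14 + 2 = hour 16.
Dimensional inspection cannot start until deburring (finishes hour 16); cutting (finishes hour 14). The controlling bound is hour 16, so dimensional inspection finishes at 16 + 8 = hour 24.
Coating needs all of dimensional inspection (finishes hour 24); cutting (finishes hour 14); deburring (finishes hour 16). That puts its earliest start at hour 24; it finishes at 24 + 3 = hour 27.
All tasks are finished once the last one completes. Finish times: Material receipt at 12, Cutting at 14, Deburring at 16, Dimensional inspection at 24, Coating at 27. The latest is hour 27.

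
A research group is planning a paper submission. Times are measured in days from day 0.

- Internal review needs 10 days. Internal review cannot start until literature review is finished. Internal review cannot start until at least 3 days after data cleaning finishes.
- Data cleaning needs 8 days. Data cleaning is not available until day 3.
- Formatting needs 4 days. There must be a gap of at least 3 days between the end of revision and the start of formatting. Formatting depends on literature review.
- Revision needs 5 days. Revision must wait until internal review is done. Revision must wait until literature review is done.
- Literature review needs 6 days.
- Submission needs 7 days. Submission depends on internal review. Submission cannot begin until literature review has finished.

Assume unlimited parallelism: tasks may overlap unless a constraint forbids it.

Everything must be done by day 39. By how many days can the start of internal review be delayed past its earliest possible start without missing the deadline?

After its own release at day 3, data cleaning can start at day 3 and finishes at day 11.
Nothing blocks literature review, so it runs from day 0 to day 6.
Internal review needs all of literature review (finishes day 6); data cleaning (finishes day 11, plus 3-day gap → day 14). That puts its earliest start at day 14; it finishes at 14 + 10 = day 24.

Working backward from the deadline:
To finish by day 39, formatting (duration 4) must start no later than day 35.
Revision has to be done before formatting (must start by day 35, minus 3-day gap → day 32). That means finishing by day 32, i.e. starting by 32 − 5 = day 27.
To finish by day 39, submission (duration 7) must start no later than day 32.
Internal review must finish in time for revision (must start by day 27); submission (must start by day 32). The tightest is day 27, so internal review must start by 27 − 10 = day 17.
So internal review can start as early as day 14 and as late as day 17, giving 17 − 14 = 3 days of slack.

3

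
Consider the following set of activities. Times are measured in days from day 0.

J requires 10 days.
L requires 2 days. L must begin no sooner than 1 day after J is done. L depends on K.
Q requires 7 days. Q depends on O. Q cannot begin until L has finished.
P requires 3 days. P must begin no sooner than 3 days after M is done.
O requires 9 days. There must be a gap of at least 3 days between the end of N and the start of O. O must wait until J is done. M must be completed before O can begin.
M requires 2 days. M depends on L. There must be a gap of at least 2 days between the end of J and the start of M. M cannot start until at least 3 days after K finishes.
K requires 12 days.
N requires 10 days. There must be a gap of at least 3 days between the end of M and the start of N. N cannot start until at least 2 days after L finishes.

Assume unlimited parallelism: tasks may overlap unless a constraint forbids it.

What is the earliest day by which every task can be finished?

49

K can start immediately at day 0; it finishes at day 12.
J has no prerequisites, so it starts at day 0 and finishes at day 10.
For L: J (finishes day 10, plus 1-day gap → day 11); K (finishes day 12). Taking the maximum gives a start of day 12, and it finishes at 12 + 2 = day 14.
M has to wait for L (finishes day 14); J (finishes day 10, plus 2-day gap → day 12); K (finishes day 12, plus 3-day gap → day 15). The latest of these is day 15, so M runs day 15 to 15 + 2 = day 17.
After M (finishes day 17, plus 3-day gap → day 20), P can start at day 20 and finishes at day 23.
N cannot start until M (finishes day 17, plus 3-day gap → day 20); L (finishes day 14, plus 2-day gap → day 16). The controlling bound is day 20, so N finishes at 20 + 10 = day 30.
For O: N (finishes day 30, plus 3-day gap → day 33); J (finishes day 10); M (finishes day 17). Taking the maximum gives a start of day 33, and it finishes at 33 + 9 = day 42.
Q needs all of O (finishes day 42); L (finishes day 14). That puts its earliest start at day 42; it finishes at 42 + 7 = day 49.
All tasks are finished once the last one completes. Finish times: J at 10, K at 12, L at 14, M at 17, N at 30, O at 42, P at 23, Q at 49. The latest is day 49.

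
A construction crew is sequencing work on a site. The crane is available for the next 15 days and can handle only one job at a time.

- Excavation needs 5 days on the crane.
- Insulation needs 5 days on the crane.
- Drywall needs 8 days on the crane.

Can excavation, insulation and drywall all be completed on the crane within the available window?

No

Running back to back, the jobs need 5 + 5 + 8 = 18 days on the crane.
Since 18 > 15, they cannot all fit.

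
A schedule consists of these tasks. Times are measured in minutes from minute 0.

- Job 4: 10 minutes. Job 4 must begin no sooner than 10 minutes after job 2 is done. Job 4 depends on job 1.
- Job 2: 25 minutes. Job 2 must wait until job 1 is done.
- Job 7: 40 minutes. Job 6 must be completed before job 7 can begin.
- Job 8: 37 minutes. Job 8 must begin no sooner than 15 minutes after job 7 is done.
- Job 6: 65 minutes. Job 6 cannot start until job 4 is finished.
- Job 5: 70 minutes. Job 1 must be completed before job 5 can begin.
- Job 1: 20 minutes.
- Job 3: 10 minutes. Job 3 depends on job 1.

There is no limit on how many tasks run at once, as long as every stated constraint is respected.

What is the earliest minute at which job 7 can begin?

130

Job 1 has no prerequisites, so it starts at minute 0 and finishes at minute 20.
Job 2 cannot begin until job 1 (finishes minute 20). It runs from minute 20 to 20 + 25 = minute 45.
For job 4: job 2 (finishes minute 45, plus 10-minute gap → minute 55); job 1 (finishes minute 20). Taking the maximum gives a start of minute 55, and it finishes at 55 + 10 = minute 65.
Job 6 waits on job 4 (finishes minute 65), so it starts at minute 65 and finishes at 65 + 65 = minute 130.
Job 7 waits on job 6 (finishes minute 130), so the earliest it can start is minute 130.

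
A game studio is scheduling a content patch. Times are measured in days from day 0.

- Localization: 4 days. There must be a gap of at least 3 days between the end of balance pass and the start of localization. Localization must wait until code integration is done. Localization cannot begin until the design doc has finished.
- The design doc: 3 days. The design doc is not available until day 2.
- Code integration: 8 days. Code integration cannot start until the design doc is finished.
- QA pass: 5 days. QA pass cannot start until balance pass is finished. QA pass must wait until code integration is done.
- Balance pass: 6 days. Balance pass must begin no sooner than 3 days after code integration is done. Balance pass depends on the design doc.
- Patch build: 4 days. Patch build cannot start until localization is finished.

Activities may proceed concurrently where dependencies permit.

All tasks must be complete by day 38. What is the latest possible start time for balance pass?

21

To finish by day 38, patch build (duration 4) must start no later than day 34.
Localization has to be done before patch build (must start by day 34). That means finishing by day 34, i.e. starting by 34 − 4 = day 30.
QA pass must finish by day 38; it takes 5 days, so it must start by 38 − 5 = day 33.
Balance pass feeds localization (must start by day 30, minus 3-day gap → day 27); QA pass (must start by day 33). Taking the minimum, balance pass must finish by day 27 and start by 27 − 6 = day 21.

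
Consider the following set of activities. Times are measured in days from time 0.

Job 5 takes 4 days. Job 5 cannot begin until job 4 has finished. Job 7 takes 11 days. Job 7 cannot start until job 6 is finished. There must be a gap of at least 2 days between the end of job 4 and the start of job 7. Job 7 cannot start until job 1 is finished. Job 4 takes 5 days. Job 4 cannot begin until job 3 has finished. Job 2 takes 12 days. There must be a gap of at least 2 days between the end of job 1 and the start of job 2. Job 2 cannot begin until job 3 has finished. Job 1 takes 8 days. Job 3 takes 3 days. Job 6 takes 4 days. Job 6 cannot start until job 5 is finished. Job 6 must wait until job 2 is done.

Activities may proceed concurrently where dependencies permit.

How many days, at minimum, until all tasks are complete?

Job 3 has no prerequisites, so it starts at day 0 and finishes at day 3.
Job 4 cannot begin until job 3 (finishes day 3). It runs from day 3 to 3 + 5 = day 8.
After job 4 (finishes day 8), job 5 can start at day 8 and finishes at day 12.
Nothing blocks job 1, so it runs from day 0 to day 8.
Job 2 needs all of job 1 (finishes day 8, plus 2-day gap → day 10); job 3 (finishes day 3). That puts its earliest start at day 10; it finishes at 10 + 12 = day 22.
Job 6 has to wait for job 5 (finishes day 12); job 2 (finishes day 22). The latest of these is day 22, so job 6 runs day 22 to 22 + 4 = day 26.
For job 7: job 6 (finishes day 26); job 4 (finishes day 8, plus 2-day gap → day 10); job 1 (finishes day 8). Taking the maximum gives a start of day 26, and it finishes at 26 + 11 = day 37.
All tasks are finished once the last one completes. Finish times: Job 1 at 8, Job 2 at 22, Job 3 at 3, Job 4 at 8, Job 5 at 12, Job 6 at 26, Job 7 at 37. The latest is day 37.

37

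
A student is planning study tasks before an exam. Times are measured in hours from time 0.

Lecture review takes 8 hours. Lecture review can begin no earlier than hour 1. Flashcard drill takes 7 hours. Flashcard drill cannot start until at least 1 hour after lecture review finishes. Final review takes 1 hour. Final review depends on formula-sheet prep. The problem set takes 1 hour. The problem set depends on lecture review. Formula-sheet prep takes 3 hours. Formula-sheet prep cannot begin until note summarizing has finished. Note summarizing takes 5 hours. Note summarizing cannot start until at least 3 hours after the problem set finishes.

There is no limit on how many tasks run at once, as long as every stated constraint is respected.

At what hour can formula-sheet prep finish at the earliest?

After its own release at hour 1, lecture review can start at hour 1 and finishes at hour 9.
The problem set cannot begin until lecture review (finishes hour 9). It runs from hour 9 to 9 + 1 = hour 10.
Note summarizing waits on the problem set (finishes hour 10, plus 3-hour gap → hour 13), so it starts at hour 13 and finishes at 13 + 5 = hour 18.
Formula-sheet prep waits on note summarizing (finishes hour 18), so it starts at hour 18 and finishes at 18 + 3 = hour 21.

21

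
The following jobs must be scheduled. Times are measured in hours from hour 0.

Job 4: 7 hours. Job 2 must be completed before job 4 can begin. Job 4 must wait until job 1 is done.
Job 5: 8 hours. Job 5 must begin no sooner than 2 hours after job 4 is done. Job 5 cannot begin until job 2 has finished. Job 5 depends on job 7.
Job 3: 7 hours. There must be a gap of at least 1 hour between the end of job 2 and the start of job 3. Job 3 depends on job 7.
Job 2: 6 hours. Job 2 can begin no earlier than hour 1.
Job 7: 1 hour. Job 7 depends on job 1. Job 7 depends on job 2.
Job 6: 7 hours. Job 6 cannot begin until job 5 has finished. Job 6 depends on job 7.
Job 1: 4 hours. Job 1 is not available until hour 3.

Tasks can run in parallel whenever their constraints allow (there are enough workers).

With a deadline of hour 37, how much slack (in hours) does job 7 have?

Job 2 waits on its own release at hour 1, so it starts at hour 1 and finishes at 1 + 6 = hour 7.
Job 1 waits on its own release at hour 3, so it starts at hour 3 and finishes at 3 + 4 = hour 7.
Job 7 cannot start until job 1 (finishes hour 7); job 2 (finishes hour 7). The controlling bound is hour 7, so job 7 finishes at 7 + 1 = hour 8.

Working backward from the deadline:
Job 6 must finish by hour 37; it takes 7 hours, so it must start by 37 − 7 = hour 30.
Job 5 has to be done before job 6 (must start by hour 30). That means finishing by hour 30, i.e. starting by 30 − 8 = hour 22.
Job 3 has no dependents, so it just needs to finish by hour 37. Starting by 37 − 7 = hour 30 achieves that.
Job 7 has several dependents: job 3 (must start by hour 30); job 5 (must start by hour 22); job 6 (must start by hour 30). The earliest of those limits is hour 22, so job 7 must start by 22 − 1 = hour 21.
So job 7 can start as early as hour 7 and as late as hour 21, giving 21 − 7 = 14 hours of slack.

14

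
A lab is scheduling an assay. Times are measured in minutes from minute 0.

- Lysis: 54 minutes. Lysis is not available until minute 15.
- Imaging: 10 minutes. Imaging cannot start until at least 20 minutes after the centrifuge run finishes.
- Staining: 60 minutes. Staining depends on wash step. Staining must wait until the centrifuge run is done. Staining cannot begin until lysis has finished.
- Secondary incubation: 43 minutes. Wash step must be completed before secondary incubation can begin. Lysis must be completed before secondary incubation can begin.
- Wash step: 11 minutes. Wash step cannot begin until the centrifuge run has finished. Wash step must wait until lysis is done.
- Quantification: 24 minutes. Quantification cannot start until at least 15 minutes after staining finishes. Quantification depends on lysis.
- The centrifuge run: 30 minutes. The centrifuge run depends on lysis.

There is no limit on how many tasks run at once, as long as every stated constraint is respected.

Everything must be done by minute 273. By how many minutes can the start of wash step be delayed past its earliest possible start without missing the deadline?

64

Lysis cannot begin until its own release at minute 15. It runs from minute 15 to 15 + 54 = minute 69.
After lysis (finishes minute 69), the centrifuge run can start at minute 69 and finishes at minute 99.
For wash step: the centrifuge run (finishes minute 99); lysis (finishes minute 69). Taking the maximum gives a start of minute 99, and it finishes at 99 + 11 = minute 110.

Working backward from the deadline:
To finish by minute 273, quantification (duration 24) must start no later than minute 249.
Staining has to be done before quantification (must start by minute 249, minus 15-minute gap → minute 234). That means finishing by minute 234, i.e. starting by 234 − 60 = minute 174.
Secondary incubation has no dependents, so it just needs to finish by minute 273. Starting by 273 − 43 = minute 230 achieves that.
Wash step has several dependents: staining (must start by minute 174); secondary incubation (must start by minute 230). The earliest of those limits is minute 174, so wash step must start by 174 − 11 = minute 163.
So wash step can start as early as minute 99 and as late as minute 163, giving 163 − 99 = 64 minutes of slack.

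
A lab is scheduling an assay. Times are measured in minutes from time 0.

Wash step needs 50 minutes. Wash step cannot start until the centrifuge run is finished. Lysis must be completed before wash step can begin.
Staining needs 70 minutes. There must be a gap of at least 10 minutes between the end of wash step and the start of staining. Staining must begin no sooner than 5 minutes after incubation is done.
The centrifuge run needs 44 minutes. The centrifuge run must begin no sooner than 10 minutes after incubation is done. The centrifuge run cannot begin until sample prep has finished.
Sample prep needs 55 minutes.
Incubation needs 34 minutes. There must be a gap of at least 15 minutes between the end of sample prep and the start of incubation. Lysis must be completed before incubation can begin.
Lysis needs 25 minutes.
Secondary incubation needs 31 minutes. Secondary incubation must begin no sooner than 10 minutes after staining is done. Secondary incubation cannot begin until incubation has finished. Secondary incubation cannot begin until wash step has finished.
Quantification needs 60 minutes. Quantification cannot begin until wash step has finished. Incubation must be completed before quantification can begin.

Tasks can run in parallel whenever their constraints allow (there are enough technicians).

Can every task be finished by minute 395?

Yes

Nothing blocks lysis, so it runs from minute 0 to minute 25.
Nothing blocks sample prep, so it runs from minute 0 to minute 55.
For incubation: sample prep (finishes minute 55, plus 15-minute gap → minute 70); lysis (finishes minute 25). Taking the maximum gives a start of minute 70, and it finishes at 70 + 34 = minute 104.
The centrifuge run cannot start until incubation (finishes minute 104, plus 10-minute gap → minute 114); sample prep (finishes minute 55). The controlling bound is minute 114, so the centrifuge run finishes at 114 + 44 = minute 158.
For wash step: the centrifuge run (finishes minute 158); lysis (finishes minute 25). Taking the maximum gives a start of minute 158, and it finishes at 158 + 50 = minute 208.
Quantification cannot start until wash step (finishes minute 208); incubation (finishes minute 104). The controlling bound is minute 208, so quantification finishes at 208 + 60 = minute 268.
Staining has to wait for wash step (finishes minute 208, plus 10-minute gap → minute 218); incubation (finishes minute 104, plus 5-minute gap → minute 109). The latest of these is minute 218, so staining runs minute 218 to 218 + 70 = minute 288.
For secondary incubation: staining (finishes minute 288, plus 10-minute gap → minute 298); incubation (finishes minute 104); wash step (finishes minute 208). Taking the maximum gives a start of minute 298, and it finishes at 298 + 31 = minute 329.
Every task is finished by minute 329, which is no later than the deadline of 395, so the schedule is feasible.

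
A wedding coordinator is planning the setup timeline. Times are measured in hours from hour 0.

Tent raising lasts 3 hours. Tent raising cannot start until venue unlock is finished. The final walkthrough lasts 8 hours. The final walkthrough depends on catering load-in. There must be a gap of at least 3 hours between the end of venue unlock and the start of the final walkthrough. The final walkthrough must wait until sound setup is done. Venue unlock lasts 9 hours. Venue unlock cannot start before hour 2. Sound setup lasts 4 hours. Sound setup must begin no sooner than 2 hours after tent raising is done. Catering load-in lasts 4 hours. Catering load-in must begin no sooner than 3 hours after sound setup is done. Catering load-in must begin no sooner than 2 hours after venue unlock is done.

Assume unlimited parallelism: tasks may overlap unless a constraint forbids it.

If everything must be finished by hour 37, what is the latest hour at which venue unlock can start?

The final walkthrough must finish by hour 37; it takes 8 hours, so it must start by 37 − 8 = hour 29.
Catering load-in has to be done before the final walkthrough (must start by hour 29). That means finishing by hour 29, i.e. starting by 29 − 4 = hour 25.
Sound setup has several dependents: catering load-in (must start by hour 25, minus 3-hour gap → hour 22); the final walkthrough (must start by hour 29). The earliest of those limits is hour 22, so sound setup must start by 22 − 4 = hour 18.
Tent raising feeds into sound setup (must start by hour 18, minus 2-hour gap → hour 16); so tent raising must finish by hour 16 and therefore start by hour 13.
Venue unlock must finish in time for tent raising (must start by hour 13); catering load-in (must start by hour 25, minus 2-hour gap → hour 23); the final walkthrough (must start by hour 29, minus 3-hour gap → hour 26). The tightest is hour 13, so venue unlock must start by 13 − 9 = hour 4.

4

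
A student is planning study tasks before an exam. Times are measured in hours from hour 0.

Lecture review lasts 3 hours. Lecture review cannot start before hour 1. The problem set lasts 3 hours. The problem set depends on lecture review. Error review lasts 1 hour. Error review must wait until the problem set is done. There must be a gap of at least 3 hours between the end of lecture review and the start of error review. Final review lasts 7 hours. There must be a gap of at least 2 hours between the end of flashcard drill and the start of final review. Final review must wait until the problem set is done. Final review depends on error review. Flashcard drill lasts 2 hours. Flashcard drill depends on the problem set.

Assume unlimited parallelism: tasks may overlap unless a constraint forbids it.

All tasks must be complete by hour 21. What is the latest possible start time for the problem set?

7

Final review has no dependents, so it just needs to finish by hour 21. Starting by 21 − 7 = hour 14 achieves that.
Flashcard drill feeds into final review (must start by hour 14, minus 2-hour gap → hour 12); so flashcard drill must finish by hour 12 and therefore start by hour 10.
Error review must finish before final review (must start by hour 14). With a 1-hour duration, error review must start by 14 − 1 = hour 13.
The problem set must finish in time for flashcard drill (must start by hour 10); error review (must start by hour 13); final review (must start by hour 14). The tightest is hour 10, so the problem set must start by 10 − 3 = hour 7.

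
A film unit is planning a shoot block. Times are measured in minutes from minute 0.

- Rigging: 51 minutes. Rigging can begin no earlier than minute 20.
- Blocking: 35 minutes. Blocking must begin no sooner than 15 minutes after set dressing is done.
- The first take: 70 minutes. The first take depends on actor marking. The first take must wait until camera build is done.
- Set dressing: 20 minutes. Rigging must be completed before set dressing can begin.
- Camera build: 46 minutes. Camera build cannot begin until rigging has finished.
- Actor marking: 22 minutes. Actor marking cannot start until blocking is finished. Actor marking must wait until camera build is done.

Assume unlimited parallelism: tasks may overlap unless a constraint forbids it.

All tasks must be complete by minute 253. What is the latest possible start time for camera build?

115

To finish by minute 253, the first take (duration 70) must start no later than minute 183.
Actor marking must finish before the first take (must start by minute 183). With a 22-minute duration, actor marking must start by 183 − 22 = minute 161.
Camera build has several dependents: actor marking (must start by minute 161); the first take (must start by minute 183). The earliest of those limits is minute 161, so camera build must start by 161 − 46 = minute 115.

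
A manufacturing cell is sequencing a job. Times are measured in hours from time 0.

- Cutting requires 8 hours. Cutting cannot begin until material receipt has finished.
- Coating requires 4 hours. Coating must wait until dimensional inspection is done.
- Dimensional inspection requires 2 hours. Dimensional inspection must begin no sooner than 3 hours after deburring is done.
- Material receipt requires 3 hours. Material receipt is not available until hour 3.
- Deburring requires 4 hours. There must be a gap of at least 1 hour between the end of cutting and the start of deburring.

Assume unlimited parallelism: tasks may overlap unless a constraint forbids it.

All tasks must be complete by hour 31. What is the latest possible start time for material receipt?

To finish by hour 31, coating (duration 4) must start no later than hour 27.
Dimensional inspection has to be done before coating (must start by hour 27). That means finishing by hour 27, i.e. starting by 27 − 2 = hour 25.
Deburring must finish before dimensional inspection (must start by hour 25, minus 3-hour gap → hour 22). With a 4-hour duration, deburring must start by 22 − 4 = hour 18.
Since deburring (must start by hour 18, minus 1-hour gap → hour 17) depends on it, cutting must finish by hour 17. Backing off its 8-hour duration gives a latest start of hour 9.
Since cutting (must start by hour 9) depends on it, material receipt must finish by hour 9. Backing off its 3-hour duration gives a latest start of hour 6.

6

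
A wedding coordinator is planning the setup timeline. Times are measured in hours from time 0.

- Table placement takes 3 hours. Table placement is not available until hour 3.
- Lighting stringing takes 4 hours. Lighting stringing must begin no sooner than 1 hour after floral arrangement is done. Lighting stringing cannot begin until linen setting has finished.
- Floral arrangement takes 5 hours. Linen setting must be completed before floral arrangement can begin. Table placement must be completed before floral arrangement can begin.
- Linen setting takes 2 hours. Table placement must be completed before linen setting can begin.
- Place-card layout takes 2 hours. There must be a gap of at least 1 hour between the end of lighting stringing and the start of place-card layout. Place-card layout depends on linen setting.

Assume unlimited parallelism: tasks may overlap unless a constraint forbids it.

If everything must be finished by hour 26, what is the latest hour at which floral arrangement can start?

To finish by hour 26, place-card layout (duration 2) must start no later than hour 24.
Lighting stringing must finish before place-card layout (must start by hour 24, minus 1-hour gap → hour 23). With a 4-hour duration, lighting stringing must start by 23 − 4 = hour 19.
Floral arrangement feeds into lighting stringing (must start by hour 19, minus 1-hour gap → hour 18); so floral arrangement must finish by hour 18 and therefore start by hour 13.

13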